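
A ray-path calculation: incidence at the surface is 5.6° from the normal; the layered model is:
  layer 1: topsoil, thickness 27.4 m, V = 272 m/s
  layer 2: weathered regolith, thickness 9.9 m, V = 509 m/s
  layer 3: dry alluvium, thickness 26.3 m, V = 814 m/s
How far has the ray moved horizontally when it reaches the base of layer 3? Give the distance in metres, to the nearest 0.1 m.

Apply Snell's law at each interface; in layer i the horizontal offset is hᵢ·tan θᵢ.
Layer 1: θ = 5.60°; offset = 27.4·tan 5.60° = 2.687 m.
Layer 2: sin θ = 509·sin 5.6°/272 = 0.1826, θ = 10.52°; offset = 9.9·tan 10.52° = 1.839 m.
Layer 3: sin θ = 814·sin 5.6°/272 = 0.2920, θ = 16.98°; offset = 26.3·tan 16.98° = 8.030 m.
Σ offsets = 12.556 m.

12.6 m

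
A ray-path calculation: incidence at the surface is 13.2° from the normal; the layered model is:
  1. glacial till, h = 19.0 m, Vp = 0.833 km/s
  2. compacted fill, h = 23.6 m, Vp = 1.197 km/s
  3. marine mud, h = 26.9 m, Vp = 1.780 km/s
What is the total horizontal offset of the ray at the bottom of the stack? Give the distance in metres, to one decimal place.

27.7 m

p = sin θ₁/V₁ = sin 13.2°/0.833 = 2.7413e-01 s/km is conserved through the stack.
Layer 1: θ = 13.20°; offset = 19.0·tan 13.20° = 4.456 m.
Layer 2: sin θ = p·1.197 = 0.3281 → θ = 19.16°; offset = 23.6·tan 19.16° = 8.198 m.
Layer 3: sin θ = p·1.780 = 0.4880 → θ = 29.21°; offset = 26.9·tan 29.21° = 15.038 m.
Total horizontal offset = 27.692 m.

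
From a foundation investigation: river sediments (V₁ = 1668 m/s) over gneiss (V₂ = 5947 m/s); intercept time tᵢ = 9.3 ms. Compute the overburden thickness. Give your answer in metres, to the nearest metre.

h = tᵢ·V₁·V₂ / (2·√(V₂²−V₁²)).
√(V₂²−V₁²) = √(5947² − 1668²) = 5708.3 m/s.
h = 0.0093 s × 1668 × 5947 / (2 × 5708.3) = 8.08 m.

8 m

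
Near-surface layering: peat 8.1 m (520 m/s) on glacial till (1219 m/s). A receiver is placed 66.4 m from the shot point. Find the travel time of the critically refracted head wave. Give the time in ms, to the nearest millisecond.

83 ms

θ_c = arcsin(V₁/V₂) = arcsin(520/1219) = 25.25°, cos θ_c = 0.9045.
Intercept time tᵢ = 2h cos θ_c / V₁ = 2·8.1·0.9045/520 = 0.02818 s.
t = x/V₂ + tᵢ = 66.4/1219 + 0.02818 = 0.08265 s.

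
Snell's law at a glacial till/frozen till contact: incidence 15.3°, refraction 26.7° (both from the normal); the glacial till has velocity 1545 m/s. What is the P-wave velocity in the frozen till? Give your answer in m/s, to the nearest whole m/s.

2631 m/s

sin 15.3° = 0.2639; sin 26.7° = 0.4493.
V₂ = V₁·(sin θ₂/sin θ₁) = 1545·(0.4493/0.2639) = 2630.80 m/s.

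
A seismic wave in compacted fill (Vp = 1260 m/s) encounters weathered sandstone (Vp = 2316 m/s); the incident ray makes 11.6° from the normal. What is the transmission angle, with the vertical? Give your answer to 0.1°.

21.7°

Snell's law: sin θ₂ = (V₂/V₁)·sin θ₁ = (2316/1260)·sin 11.6° = 0.3696.
θ₂ = sin⁻¹(0.3696) = 21.69° (from vertical).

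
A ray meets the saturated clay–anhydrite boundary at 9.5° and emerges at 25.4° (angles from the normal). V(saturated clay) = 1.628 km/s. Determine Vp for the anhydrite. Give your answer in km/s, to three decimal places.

4.231 km/s

sin 9.5° = 0.1650; sin 25.4° = 0.4289.
V₂ = V₁·(sin θ₂/sin θ₁) = 1.628·(0.4289/0.1650) = 4.231 km/s.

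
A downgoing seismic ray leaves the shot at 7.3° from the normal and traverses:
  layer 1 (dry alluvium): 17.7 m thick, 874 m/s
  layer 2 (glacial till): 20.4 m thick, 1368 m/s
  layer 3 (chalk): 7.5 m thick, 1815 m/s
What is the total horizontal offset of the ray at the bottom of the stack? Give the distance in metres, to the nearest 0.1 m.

8.5 m

p = sin θ₁/V₁ = sin 7.3°/874 = 1.4538e-04 s/m is conserved through the stack.
Layer 1: θ = 7.30°; offset = 17.7·tan 7.30° = 2.267 m.
Layer 2: sin θ = p·1368 = 0.1989 → θ = 11.47°; offset = 20.4·tan 11.47° = 4.140 m.
Layer 3: sin θ = p·1815 = 0.2639 → θ = 15.30°; offset = 7.5·tan 15.30° = 2.052 m.
Σ offsets = 8.459 m.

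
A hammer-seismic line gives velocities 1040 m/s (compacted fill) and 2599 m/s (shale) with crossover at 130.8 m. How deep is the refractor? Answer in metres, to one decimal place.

h = (x_cross/2)·√((V₂−V₁)/(V₂+V₁)).
(V₂−V₁)/(V₂+V₁) = (2599−1040)/(2599+1040) = 0.4284; √ = 0.6545.
h = (130.8/2)·0.6545 = 42.81 m.

42.8 m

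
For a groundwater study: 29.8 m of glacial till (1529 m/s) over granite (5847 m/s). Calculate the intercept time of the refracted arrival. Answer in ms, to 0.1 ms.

tᵢ = 2h·√(V₂²−V₁²)/(V₁V₂).
√(V₂²−V₁²) = √(5847²−1529²) = 5643.5 m/s.
tᵢ = 2·29.8·5643.5/(1529·5847) = 0.03762 s.

37.6 ms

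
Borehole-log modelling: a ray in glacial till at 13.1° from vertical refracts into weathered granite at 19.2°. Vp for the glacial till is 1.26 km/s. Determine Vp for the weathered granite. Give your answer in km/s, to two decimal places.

sin 13.1° = 0.2267; sin 19.2° = 0.3289.
V₂ = V₁·(sin θ₂/sin θ₁) = 1.26·(0.3289/0.2267) = 1.83 km/s.

1.83 km/s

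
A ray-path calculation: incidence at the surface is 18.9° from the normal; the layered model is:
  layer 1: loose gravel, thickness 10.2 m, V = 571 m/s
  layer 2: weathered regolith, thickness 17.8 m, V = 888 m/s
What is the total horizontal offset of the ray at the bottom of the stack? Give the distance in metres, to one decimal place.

Ray parameter p = sin 18.9° / 571 m/s = 5.6728e-04 s/m.
Layer 1: θ = 18.90°; offset = 10.2·tan 18.90° = 3.492 m.
Layer 2: sin θ = p·888 = 0.5037 → θ = 30.25°; offset = 17.8·tan 30.25° = 10.380 m.
Summing the layer offsets gives 13.872 m.

13.9 m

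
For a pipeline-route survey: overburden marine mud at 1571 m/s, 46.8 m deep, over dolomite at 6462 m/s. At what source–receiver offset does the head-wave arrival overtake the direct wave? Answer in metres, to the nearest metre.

120 m

x_cross = 2h·√((V₂+V₁)/(V₂−V₁)).
(V₂+V₁)/(V₂−V₁) = (6462+1571)/(6462−1571) = 1.6424; √ = 1.2816.
x_cross = 2·46.8·1.2816 = 119.95 m.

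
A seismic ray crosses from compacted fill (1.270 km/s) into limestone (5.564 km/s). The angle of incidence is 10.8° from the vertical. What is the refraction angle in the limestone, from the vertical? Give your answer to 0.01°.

sin θ₁/V₁ = sin θ₂/V₂ ⇒ sin θ₂ = 5.564·sin 10.8°/1.270 = 5.564·0.1874/1.270 = 0.8209.
θ₂ = arcsin 0.8209 = 55.18° from the normal.

55.18°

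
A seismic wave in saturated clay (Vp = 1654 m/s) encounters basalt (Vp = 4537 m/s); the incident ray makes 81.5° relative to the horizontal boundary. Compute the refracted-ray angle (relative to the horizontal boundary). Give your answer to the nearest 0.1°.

Convert to the normal: θ₁ = 90° − 81.5° = 8.5°.
Snell's law: sin θ₂ = (V₂/V₁)·sin θ₁ = (4537/1654)·sin 8.5° = 0.4054.
θ₂ = sin⁻¹(0.4054) = 23.92° (from vertical).
From the interface: 90° − 23.92° = 66.08°.

66.1°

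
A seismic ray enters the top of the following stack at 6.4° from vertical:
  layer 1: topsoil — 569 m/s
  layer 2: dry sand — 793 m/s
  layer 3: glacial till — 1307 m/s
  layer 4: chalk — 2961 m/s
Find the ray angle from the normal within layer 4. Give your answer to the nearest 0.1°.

Ray parameter p = sin 6.4° / 569 = 1.9590e-04 s/m.
sin θ_4 = p·V_4 = 1.9590e-04 × 2961 = 0.5801.
θ_4 = 35.46° from the vertical.

35.5°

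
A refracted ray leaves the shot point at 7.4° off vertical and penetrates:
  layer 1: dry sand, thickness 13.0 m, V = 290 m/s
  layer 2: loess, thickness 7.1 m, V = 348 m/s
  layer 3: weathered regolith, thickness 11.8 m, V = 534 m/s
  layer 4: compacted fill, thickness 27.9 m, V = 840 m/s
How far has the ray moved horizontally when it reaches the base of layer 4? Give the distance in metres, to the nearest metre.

17 m

Apply Snell's law at each interface; in layer i the horizontal offset is hᵢ·tan θᵢ.
Layer 1: θ = 7.40°; offset = 13.0·tan 7.40° = 1.688 m.
Layer 2: sin θ = 348·sin 7.4°/290 = 0.1546, θ = 8.89°; offset = 7.1·tan 8.89° = 1.111 m.
Layer 3: sin θ = 534·sin 7.4°/290 = 0.2372, θ = 13.72°; offset = 11.8·tan 13.72° = 2.881 m.
Layer 4: sin θ = 840·sin 7.4°/290 = 0.3731, θ = 21.90°; offset = 27.9·tan 21.90° = 11.218 m.
Σ offsets = 16.898 m.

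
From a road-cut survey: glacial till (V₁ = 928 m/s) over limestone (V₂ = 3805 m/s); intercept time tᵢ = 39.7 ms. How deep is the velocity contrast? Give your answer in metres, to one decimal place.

θ_c = arcsin(928/3805) = 14.12°; cos θ_c = 0.9698.
tᵢ = 2h cos θ_c/V₁ ⇒ h = tᵢ·V₁/(2 cos θ_c) = 0.0397·928/(2·0.9698) = 18.99 m.

19.0 m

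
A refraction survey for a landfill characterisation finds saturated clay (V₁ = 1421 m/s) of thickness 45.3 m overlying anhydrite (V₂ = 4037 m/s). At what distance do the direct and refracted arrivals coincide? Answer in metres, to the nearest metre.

x_cross = 2h·√((V₂+V₁)/(V₂−V₁)).
(V₂+V₁)/(V₂−V₁) = (4037+1421)/(4037−1421) = 2.0864; √ = 1.4444.
x_cross = 2·45.3·1.4444 = 130.87 m.

131 m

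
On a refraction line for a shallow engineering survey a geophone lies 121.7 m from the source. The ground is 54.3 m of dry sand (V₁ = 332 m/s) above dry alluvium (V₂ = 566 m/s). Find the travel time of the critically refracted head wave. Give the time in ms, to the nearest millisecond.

θ_c = arcsin(V₁/V₂) = arcsin(332/566) = 35.91°, cos θ_c = 0.8099.
Intercept time tᵢ = 2h cos θ_c / V₁ = 2·54.3·0.8099/332 = 0.26492 s.
t = x/V₂ + tᵢ = 121.7/566 + 0.26492 = 0.47994 s.

480 ms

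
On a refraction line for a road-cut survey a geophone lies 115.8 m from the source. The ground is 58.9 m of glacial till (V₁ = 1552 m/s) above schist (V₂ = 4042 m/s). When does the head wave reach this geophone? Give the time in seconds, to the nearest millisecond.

0.099 s

t = x/V₂ + 2h·√(V₂²−V₁²)/(V₁V₂).
√(V₂²−V₁²) = √(4042²−1552²) = 3732.2 m/s; delay term = 2·58.9·3732.2/(1552·4042) = 0.07008 s.
t = 115.8/4042 + 0.07008 = 0.09873 s.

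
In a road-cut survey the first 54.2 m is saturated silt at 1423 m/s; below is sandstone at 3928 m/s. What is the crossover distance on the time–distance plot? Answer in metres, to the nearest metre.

θ_c = arcsin(1423/3928) = 21.24°, so cos θ_c = 0.9321 and tᵢ = 2h cos θ_c/V₁ = 0.0710 s.
At crossover x/V₁ = x/V₂ + tᵢ ⇒ x = tᵢ/(1/V₁ − 1/V₂) = 0.07100/(7.0274e-04 − 2.5458e-04) = 158.43 m.

158 m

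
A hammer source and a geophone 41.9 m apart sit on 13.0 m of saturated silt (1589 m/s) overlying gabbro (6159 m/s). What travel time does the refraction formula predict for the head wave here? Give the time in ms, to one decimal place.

22.6 ms

t = x/V₂ + 2h·√(V₂²−V₁²)/(V₁V₂).
√(V₂²−V₁²) = √(6159²−1589²) = 5950.5 m/s; delay term = 2·13.0·5950.5/(1589·6159) = 0.01581 s.
t = 41.9/6159 + 0.01581 = 0.02261 s.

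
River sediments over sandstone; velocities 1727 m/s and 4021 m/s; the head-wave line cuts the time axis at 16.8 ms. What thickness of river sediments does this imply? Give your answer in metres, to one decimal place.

h = tᵢ·V₁·V₂ / (2·√(V₂²−V₁²)).
√(V₂²−V₁²) = √(4021² − 1727²) = 3631.2 m/s.
h = 0.0168 s × 1727 × 4021 / (2 × 3631.2) = 16.06 m.

16.1 m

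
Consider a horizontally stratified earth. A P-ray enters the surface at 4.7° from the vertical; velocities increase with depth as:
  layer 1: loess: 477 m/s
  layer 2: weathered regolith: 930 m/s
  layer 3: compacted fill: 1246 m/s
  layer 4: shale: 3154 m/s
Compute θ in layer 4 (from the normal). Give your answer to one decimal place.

32.8°

Ray parameter p = sin 4.7° / 477 = 1.7178e-04 s/m.
sin θ_4 = p·V_4 = 1.7178e-04 × 3154 = 0.5418.
θ_4 = 32.81° from the vertical.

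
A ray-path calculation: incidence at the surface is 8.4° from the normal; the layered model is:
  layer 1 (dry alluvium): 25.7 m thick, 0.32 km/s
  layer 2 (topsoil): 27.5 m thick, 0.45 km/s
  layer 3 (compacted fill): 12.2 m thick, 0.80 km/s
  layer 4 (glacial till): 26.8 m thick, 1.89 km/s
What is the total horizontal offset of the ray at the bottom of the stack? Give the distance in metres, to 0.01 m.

p = sin θ₁/V₁ = sin 8.4°/0.32 = 4.5651e-01 s/km is conserved through the stack.
Layer 1: θ = 8.40°; offset = 25.7·tan 8.40° = 3.7950 m.
Layer 2: sin θ = p·0.45 = 0.2054 → θ = 11.85°; offset = 27.5·tan 11.85° = 5.7724 m.
Layer 3: sin θ = p·0.80 = 0.3652 → θ = 21.42°; offset = 12.2·tan 21.42° = 4.7861 m.
Layer 4: sin θ = p·1.89 = 0.8628 → θ = 59.63°; offset = 26.8·tan 59.63° = 45.7394 m.
Summing the layer offsets gives 60.0930 m.

60.09 m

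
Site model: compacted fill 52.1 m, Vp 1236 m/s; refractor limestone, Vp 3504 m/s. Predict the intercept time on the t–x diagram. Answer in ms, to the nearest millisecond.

79 ms

θ_c = arcsin(V₁/V₂) = arcsin(1236/3504) = 20.65°; cos θ_c = 0.9357.
tᵢ = 2h·cos θ_c / V₁ = 2·52.1·0.9357 / 1236 = 0.07889 s.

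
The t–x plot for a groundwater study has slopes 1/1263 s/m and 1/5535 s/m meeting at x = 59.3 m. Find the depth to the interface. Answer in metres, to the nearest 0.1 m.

23.5 m

x_cross = 2h·√((V₂+V₁)/(V₂−V₁)) → h = x_cross / (2·√((V₂+V₁)/(V₂−V₁))).
√((V₂+V₁)/(V₂−V₁)) = √((5535+1263)/(5535−1263)) = 1.2615.
h = 59.3 / (2·1.2615) = 23.50 m.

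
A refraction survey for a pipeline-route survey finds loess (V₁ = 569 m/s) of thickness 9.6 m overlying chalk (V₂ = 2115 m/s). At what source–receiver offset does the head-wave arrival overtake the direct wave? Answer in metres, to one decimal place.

25.3 m

θ_c = arcsin(569/2115) = 15.61°, so cos θ_c = 0.9631 and tᵢ = 2h cos θ_c/V₁ = 0.0325 s.
At crossover x/V₁ = x/V₂ + tᵢ ⇒ x = tᵢ/(1/V₁ − 1/V₂) = 0.03250/(1.7575e-03 − 4.7281e-04) = 25.30 m.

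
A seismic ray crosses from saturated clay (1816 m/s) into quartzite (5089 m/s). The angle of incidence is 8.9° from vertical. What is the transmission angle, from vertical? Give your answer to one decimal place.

sin θ₁/V₁ = sin θ₂/V₂ ⇒ sin θ₂ = 5089·sin 8.9°/1816 = 5089·0.1547/1816 = 0.4335.
θ₂ = sin⁻¹(0.4335) = 25.69° (from vertical).

25.7°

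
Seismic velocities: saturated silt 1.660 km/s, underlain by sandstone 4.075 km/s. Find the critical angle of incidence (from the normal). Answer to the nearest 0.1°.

At critical incidence the refracted ray runs along the interface (θ₂ = 90°), so sin θ_c = V₁/V₂.
θ_c = arcsin(1.660/4.075) = arcsin 0.4074 = 24.04°.

24.0°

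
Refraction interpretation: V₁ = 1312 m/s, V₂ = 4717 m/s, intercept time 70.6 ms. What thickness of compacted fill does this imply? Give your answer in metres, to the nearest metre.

θ_c = arcsin(1312/4717) = 16.15°; cos θ_c = 0.9605.
tᵢ = 2h cos θ_c/V₁ ⇒ h = tᵢ·V₁/(2 cos θ_c) = 0.0706·1312/(2·0.9605) = 48.22 m.

48 m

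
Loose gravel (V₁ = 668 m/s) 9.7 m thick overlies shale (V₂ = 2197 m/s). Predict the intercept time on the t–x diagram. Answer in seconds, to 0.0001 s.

θ_c = arcsin(V₁/V₂) = arcsin(668/2197) = 17.70°; cos θ_c = 0.9527.
tᵢ = 2h·cos θ_c / V₁ = 2·9.7·0.9527 / 668 = 0.02767 s.

0.0277 s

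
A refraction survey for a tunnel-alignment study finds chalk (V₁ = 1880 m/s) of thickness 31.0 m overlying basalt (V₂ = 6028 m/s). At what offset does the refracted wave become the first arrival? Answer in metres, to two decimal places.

85.61 m

θ_c = arcsin(1880/6028) = 18.17°, so cos θ_c = 0.9501 and tᵢ = 2h cos θ_c/V₁ = 0.0313 s.
At crossover x/V₁ = x/V₂ + tᵢ ⇒ x = tᵢ/(1/V₁ − 1/V₂) = 0.03133/(5.3191e-04 − 1.6589e-04) = 85.61 m.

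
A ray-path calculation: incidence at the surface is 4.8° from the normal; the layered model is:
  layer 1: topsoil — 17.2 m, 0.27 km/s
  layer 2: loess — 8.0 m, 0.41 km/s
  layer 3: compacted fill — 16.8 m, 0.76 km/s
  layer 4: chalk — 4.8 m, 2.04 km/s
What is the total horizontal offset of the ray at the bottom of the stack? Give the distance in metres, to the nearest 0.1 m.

p = sin θ₁/V₁ = sin 4.8°/0.27 = 3.0992e-01 s/km is conserved through the stack.
Layer 1: θ = 4.80°; offset = 17.2·tan 4.80° = 1.444 m.
Layer 2: sin θ = p·0.41 = 0.1271 → θ = 7.30°; offset = 8.0·tan 7.30° = 1.025 m.
Layer 3: sin θ = p·0.76 = 0.2355 → θ = 13.62°; offset = 16.8·tan 13.62° = 4.072 m.
Layer 4: sin θ = p·2.04 = 0.6322 → θ = 39.22°; offset = 4.8·tan 39.22° = 3.917 m.
Σ offsets = 10.458 m.

10.5 m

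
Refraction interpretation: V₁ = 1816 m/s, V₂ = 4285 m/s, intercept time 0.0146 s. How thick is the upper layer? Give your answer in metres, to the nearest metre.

θ_c = arcsin(1816/4285) = 25.07°; cos θ_c = 0.9058.
tᵢ = 2h cos θ_c/V₁ ⇒ h = tᵢ·V₁/(2 cos θ_c) = 0.0146·1816/(2·0.9058) = 14.64 m.

15 m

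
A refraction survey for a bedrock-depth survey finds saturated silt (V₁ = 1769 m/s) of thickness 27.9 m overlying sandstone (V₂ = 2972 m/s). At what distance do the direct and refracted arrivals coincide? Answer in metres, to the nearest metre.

111 m

x_cross = 2h·√((V₂+V₁)/(V₂−V₁)).
(V₂+V₁)/(V₂−V₁) = (2972+1769)/(2972−1769) = 3.9410; √ = 1.9852.
x_cross = 2·27.9·1.9852 = 110.77 m.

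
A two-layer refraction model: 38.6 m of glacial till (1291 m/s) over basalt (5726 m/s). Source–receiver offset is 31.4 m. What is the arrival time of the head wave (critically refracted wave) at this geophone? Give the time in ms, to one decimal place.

θ_c = arcsin(V₁/V₂) = arcsin(1291/5726) = 13.03°, cos θ_c = 0.9743.
Intercept time tᵢ = 2h cos θ_c / V₁ = 2·38.6·0.9743/1291 = 0.05826 s.
t = x/V₂ + tᵢ = 31.4/5726 + 0.05826 = 0.06374 s.

63.7 ms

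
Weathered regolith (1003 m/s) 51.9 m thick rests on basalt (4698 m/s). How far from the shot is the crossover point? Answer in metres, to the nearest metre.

θ_c = arcsin(1003/4698) = 12.33°, so cos θ_c = 0.9769 and tᵢ = 2h cos θ_c/V₁ = 0.1011 s.
At crossover x/V₁ = x/V₂ + tᵢ ⇒ x = tᵢ/(1/V₁ − 1/V₂) = 0.10110/(9.9701e-04 − 2.1286e-04) = 128.93 m.

129 m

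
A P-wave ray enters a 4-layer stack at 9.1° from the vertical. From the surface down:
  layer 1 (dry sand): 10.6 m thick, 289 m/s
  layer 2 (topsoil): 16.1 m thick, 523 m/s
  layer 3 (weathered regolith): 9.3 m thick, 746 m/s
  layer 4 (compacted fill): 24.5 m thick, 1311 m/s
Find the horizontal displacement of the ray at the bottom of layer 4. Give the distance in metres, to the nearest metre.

Apply Snell's law at each interface; in layer i the horizontal offset is hᵢ·tan θᵢ.
Layer 1: θ = 9.10°; offset = 10.6·tan 9.10° = 1.698 m.
Layer 2: sin θ = 523·sin 9.1°/289 = 0.2862, θ = 16.63°; offset = 16.1·tan 16.63° = 4.809 m.
Layer 3: sin θ = 746·sin 9.1°/289 = 0.4083, θ = 24.10°; offset = 9.3·tan 24.10° = 4.159 m.
Layer 4: sin θ = 1311·sin 9.1°/289 = 0.7175, θ = 45.84°; offset = 24.5·tan 45.84° = 25.233 m.
Summing the layer offsets gives 35.900 m.

36 m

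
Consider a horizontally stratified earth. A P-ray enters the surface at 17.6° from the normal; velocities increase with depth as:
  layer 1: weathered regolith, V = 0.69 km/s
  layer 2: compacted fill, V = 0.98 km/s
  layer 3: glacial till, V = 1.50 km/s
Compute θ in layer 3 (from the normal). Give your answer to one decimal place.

Ray parameter p = sin 17.6° / 0.69 = 4.3822e-01 s/km.
sin θ_3 = p·V_3 = 4.3822e-01 × 1.50 = 0.6573.
θ_3 = 41.10° from the vertical.

41.1°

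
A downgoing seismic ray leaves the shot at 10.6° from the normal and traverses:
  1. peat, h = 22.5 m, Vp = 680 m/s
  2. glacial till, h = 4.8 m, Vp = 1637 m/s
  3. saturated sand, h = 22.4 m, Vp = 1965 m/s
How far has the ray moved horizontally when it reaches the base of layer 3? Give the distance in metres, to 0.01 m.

20.64 m

p = sin θ₁/V₁ = sin 10.6°/680 = 2.7052e-04 s/m is conserved through the stack.
Layer 1: θ = 10.60°; offset = 22.5·tan 10.60° = 4.2108 m.
Layer 2: sin θ = p·1637 = 0.4428 → θ = 26.28°; offset = 4.8·tan 26.28° = 2.3707 m.
Layer 3: sin θ = p·1965 = 0.5316 → θ = 32.11°; offset = 22.4·tan 32.11° = 14.0576 m.
Summing the layer offsets gives 20.6391 m.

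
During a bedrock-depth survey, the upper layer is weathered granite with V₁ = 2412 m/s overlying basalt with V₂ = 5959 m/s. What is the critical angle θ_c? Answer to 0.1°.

At critical incidence the refracted ray runs along the interface (θ₂ = 90°), so sin θ_c = V₁/V₂.
θ_c = arcsin(2412/5959) = arcsin 0.4048 = 23.88°.

23.9°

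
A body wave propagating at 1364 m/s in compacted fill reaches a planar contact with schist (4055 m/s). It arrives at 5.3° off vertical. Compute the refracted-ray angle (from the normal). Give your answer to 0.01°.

15.94°

sin θ₁/V₁ = sin θ₂/V₂ ⇒ sin θ₂ = 4055·sin 5.3°/1364 = 4055·0.0924/1364 = 0.2746.
θ₂ = sin⁻¹(0.2746) = 15.94° (from vertical).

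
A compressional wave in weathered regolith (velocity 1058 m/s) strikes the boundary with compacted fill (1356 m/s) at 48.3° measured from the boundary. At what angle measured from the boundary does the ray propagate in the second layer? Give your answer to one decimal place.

Convert to the normal: θ₁ = 90° − 48.3° = 41.7°.
sin θ₁/V₁ = sin θ₂/V₂ ⇒ sin θ₂ = 1356·sin 41.7°/1058 = 1356·0.6652/1058 = 0.8526.
θ₂ = arcsin 0.8526 = 58.50° from the normal.
From the interface: 90° − 58.50° = 31.50°.

31.5°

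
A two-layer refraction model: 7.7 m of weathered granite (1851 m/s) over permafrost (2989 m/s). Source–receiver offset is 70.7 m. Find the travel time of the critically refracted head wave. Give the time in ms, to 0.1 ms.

30.2 ms

t = x/V₂ + 2h·√(V₂²−V₁²)/(V₁V₂).
√(V₂²−V₁²) = √(2989²−1851²) = 2346.9 m/s; delay term = 2·7.7·2346.9/(1851·2989) = 0.00653 s.
t = 70.7/2989 + 0.00653 = 0.03019 s.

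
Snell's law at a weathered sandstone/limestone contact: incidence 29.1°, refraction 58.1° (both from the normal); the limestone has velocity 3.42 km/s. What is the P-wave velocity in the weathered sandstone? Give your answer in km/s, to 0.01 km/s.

1.96 km/s

sin 29.1° = 0.4863; sin 58.1° = 0.8490.
V₁ = V₂·(sin θ₁/sin θ₂) = 3.42·(0.4863/0.8490) = 1.96 km/s.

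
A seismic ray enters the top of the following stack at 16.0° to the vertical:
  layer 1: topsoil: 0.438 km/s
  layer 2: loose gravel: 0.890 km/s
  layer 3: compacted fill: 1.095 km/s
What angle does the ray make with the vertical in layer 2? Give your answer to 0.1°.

Ray parameter p = sin 16.0° / 0.438 = 6.2931e-01 s/km.
sin θ_2 = p·V_2 = 6.2931e-01 × 0.890 = 0.5601.
θ_2 = 34.06° from the vertical.

34.1°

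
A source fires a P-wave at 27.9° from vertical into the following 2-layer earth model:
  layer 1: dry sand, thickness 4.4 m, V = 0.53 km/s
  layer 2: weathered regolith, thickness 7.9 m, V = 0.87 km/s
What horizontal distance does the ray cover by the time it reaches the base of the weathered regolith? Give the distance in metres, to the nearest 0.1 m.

11.8 m

Ray parameter p = sin 27.9° / 0.53 km/s = 8.8289e-01 s/km.
Layer 1: θ = 27.90°; offset = 4.4·tan 27.90° = 2.330 m.
Layer 2: sin θ = p·0.87 = 0.7681 → θ = 50.18°; offset = 7.9·tan 50.18° = 9.477 m.
Σ offsets = 11.806 m.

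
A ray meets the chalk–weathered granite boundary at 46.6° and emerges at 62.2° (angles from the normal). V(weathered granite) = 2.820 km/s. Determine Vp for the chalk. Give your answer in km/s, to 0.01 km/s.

2.32 km/s

Snell's law: sin 46.6°/V₁ = sin 62.2°/V₂.
V₁ = V₂·sin 46.6°/sin 62.2° = 2.820 × 0.8214 = 2.32 km/s.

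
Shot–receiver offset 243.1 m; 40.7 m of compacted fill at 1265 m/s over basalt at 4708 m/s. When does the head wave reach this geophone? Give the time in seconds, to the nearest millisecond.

0.114 s

θ_c = arcsin(V₁/V₂) = arcsin(1265/4708) = 15.59°, cos θ_c = 0.9632.
Intercept time tᵢ = 2h cos θ_c / V₁ = 2·40.7·0.9632/1265 = 0.06198 s.
t = x/V₂ + tᵢ = 243.1/4708 + 0.06198 = 0.11362 s.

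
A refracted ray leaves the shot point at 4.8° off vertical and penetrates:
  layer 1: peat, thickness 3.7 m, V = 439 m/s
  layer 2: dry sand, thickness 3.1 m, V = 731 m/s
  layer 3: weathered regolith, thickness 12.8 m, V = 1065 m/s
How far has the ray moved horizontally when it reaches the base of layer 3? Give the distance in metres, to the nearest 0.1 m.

3.4 m

Apply Snell's law at each interface; in layer i the horizontal offset is hᵢ·tan θᵢ.
Layer 1: θ = 4.80°; offset = 3.7·tan 4.80° = 0.311 m.
Layer 2: sin θ = 731·sin 4.8°/439 = 0.1393, θ = 8.01°; offset = 3.1·tan 8.01° = 0.436 m.
Layer 3: sin θ = 1065·sin 4.8°/439 = 0.2030, θ = 11.71°; offset = 12.8·tan 11.71° = 2.654 m.
Total horizontal offset = 3.401 m.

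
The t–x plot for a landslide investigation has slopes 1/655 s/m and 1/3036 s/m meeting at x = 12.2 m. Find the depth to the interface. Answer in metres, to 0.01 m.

x_cross = 2h·√((V₂+V₁)/(V₂−V₁)) → h = x_cross / (2·√((V₂+V₁)/(V₂−V₁))).
√((V₂+V₁)/(V₂−V₁)) = √((3036+655)/(3036−655)) = 1.2451.
h = 12.2 / (2·1.2451) = 4.90 m.

4.90 m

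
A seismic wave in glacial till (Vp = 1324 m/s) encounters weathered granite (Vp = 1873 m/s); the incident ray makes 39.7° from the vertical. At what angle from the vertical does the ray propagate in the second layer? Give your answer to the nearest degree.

sin θ₁/V₁ = sin θ₂/V₂ ⇒ sin θ₂ = 1873·sin 39.7°/1324 = 1873·0.6388/1324 = 0.9036.
θ₂ = arcsin 0.9036 = 64.64° from the normal.

65°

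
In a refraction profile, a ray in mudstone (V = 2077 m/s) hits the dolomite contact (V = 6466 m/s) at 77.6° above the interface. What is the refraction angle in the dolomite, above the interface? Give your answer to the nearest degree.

48°

Angle from the normal: 90° − 77.6° = 12.4°.
sin θ₁/V₁ = sin θ₂/V₂ ⇒ sin θ₂ = 6466·sin 12.4°/2077 = 6466·0.2147/2077 = 0.6685.
θ₂ = arcsin 0.6685 = 41.95° from the normal.
From the interface: 90° − 41.95° = 48.05°.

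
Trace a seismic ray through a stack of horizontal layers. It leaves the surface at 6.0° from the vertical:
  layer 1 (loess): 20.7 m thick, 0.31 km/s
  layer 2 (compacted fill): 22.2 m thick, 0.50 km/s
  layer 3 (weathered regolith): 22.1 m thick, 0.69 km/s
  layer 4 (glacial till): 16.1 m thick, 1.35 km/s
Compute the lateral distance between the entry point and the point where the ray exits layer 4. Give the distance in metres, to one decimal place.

Apply Snell's law at each interface; in layer i the horizontal offset is hᵢ·tan θᵢ.
Layer 1: θ = 6.00°; offset = 20.7·tan 6.00° = 2.176 m.
Layer 2: sin θ = 0.50·sin 6.0°/0.31 = 0.1686, θ = 9.71°; offset = 22.2·tan 9.71° = 3.797 m.
Layer 3: sin θ = 0.69·sin 6.0°/0.31 = 0.2327, θ = 13.45°; offset = 22.1·tan 13.45° = 5.287 m.
Layer 4: sin θ = 1.35·sin 6.0°/0.31 = 0.4552, θ = 27.08°; offset = 16.1·tan 27.08° = 8.231 m.
Total horizontal offset = 19.491 m.

19.5 m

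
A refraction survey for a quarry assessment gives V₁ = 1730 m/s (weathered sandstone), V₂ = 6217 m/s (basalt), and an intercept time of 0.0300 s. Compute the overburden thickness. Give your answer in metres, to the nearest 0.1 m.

h = tᵢ·V₁·V₂ / (2·√(V₂²−V₁²)).
√(V₂²−V₁²) = √(6217² − 1730²) = 5971.4 m/s.
h = 0.03 s × 1730 × 6217 / (2 × 5971.4) = 27.02 m.

27.0 m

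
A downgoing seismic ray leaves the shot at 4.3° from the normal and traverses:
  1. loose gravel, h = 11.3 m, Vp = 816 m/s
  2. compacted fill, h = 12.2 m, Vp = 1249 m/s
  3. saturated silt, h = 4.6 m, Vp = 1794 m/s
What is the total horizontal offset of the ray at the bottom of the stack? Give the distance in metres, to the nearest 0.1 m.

3.0 m

p = sin θ₁/V₁ = sin 4.3°/816 = 9.1886e-05 s/m is conserved through the stack.
Layer 1: θ = 4.30°; offset = 11.3·tan 4.30° = 0.850 m.
Layer 2: sin θ = p·1249 = 0.1148 → θ = 6.59°; offset = 12.2·tan 6.59° = 1.409 m.
Layer 3: sin θ = p·1794 = 0.1648 → θ = 9.49°; offset = 4.6·tan 9.49° = 0.769 m.
Total horizontal offset = 3.028 m.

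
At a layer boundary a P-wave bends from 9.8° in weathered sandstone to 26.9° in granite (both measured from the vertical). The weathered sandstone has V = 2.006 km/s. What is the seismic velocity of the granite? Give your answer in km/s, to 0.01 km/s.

5.33 km/s

Snell's law: sin 9.8°/V₁ = sin 26.9°/V₂.
V₂ = V₁·sin 26.9°/sin 9.8° = 2.006 × 2.6581 = 5.33 km/s.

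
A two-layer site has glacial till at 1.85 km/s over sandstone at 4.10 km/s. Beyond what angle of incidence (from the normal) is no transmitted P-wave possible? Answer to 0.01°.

At critical incidence the refracted ray runs along the interface (θ₂ = 90°), so sin θ_c = V₁/V₂.
θ_c = arcsin(1.85/4.10) = arcsin 0.4512 = 26.82°.

26.82°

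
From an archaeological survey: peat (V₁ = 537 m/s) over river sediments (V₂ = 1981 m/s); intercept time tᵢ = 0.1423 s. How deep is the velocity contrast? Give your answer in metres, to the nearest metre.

40 m

θ_c = arcsin(537/1981) = 15.73°; cos θ_c = 0.9626.
tᵢ = 2h cos θ_c/V₁ ⇒ h = tᵢ·V₁/(2 cos θ_c) = 0.1423·537/(2·0.9626) = 39.69 m.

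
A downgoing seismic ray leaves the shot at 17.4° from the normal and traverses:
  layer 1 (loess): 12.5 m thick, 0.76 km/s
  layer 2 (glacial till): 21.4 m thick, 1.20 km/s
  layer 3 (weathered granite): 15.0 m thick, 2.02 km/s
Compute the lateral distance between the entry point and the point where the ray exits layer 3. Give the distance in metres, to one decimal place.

35.0 m

Apply Snell's law at each interface; in layer i the horizontal offset is hᵢ·tan θᵢ.
Layer 1: θ = 17.40°; offset = 12.5·tan 17.40° = 3.917 m.
Layer 2: sin θ = 1.20·sin 17.4°/0.76 = 0.4722, θ = 28.18°; offset = 21.4·tan 28.18° = 11.463 m.
Layer 3: sin θ = 2.02·sin 17.4°/0.76 = 0.7948, θ = 52.64°; offset = 15.0·tan 52.64° = 19.646 m.
Σ offsets = 35.026 m.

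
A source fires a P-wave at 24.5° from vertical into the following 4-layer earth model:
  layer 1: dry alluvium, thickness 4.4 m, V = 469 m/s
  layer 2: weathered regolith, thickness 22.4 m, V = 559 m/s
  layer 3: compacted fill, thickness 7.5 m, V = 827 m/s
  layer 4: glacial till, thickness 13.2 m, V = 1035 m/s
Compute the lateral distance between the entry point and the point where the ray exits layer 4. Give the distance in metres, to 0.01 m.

52.75 m

p = sin θ₁/V₁ = sin 24.5°/469 = 8.8421e-04 s/m is conserved through the stack.
Layer 1: θ = 24.50°; offset = 4.4·tan 24.50° = 2.0052 m.
Layer 2: sin θ = p·559 = 0.4943 → θ = 29.62°; offset = 22.4·tan 29.62° = 12.7362 m.
Layer 3: sin θ = p·827 = 0.7312 → θ = 46.99°; offset = 7.5·tan 46.99° = 8.0401 m.
Layer 4: sin θ = p·1035 = 0.9152 → θ = 66.23°; offset = 13.2·tan 66.23° = 29.9676 m.
Total horizontal offset = 52.7491 m.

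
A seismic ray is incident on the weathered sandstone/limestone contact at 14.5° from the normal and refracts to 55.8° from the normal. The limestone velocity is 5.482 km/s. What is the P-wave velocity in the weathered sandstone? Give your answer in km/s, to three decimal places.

1.660 km/s

sin 14.5° = 0.2504; sin 55.8° = 0.8271.
V₁ = V₂·(sin θ₁/sin θ₂) = 5.482·(0.2504/0.8271) = 1.660 km/s.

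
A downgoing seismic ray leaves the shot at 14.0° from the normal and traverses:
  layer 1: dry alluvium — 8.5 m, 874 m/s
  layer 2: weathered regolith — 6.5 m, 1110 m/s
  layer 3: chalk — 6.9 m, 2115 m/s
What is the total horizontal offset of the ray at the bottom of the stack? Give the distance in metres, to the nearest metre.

p = sin θ₁/V₁ = sin 14.0°/874 = 2.7680e-04 s/m is conserved through the stack.
Layer 1: θ = 14.00°; offset = 8.5·tan 14.00° = 2.119 m.
Layer 2: sin θ = p·1110 = 0.3072 → θ = 17.89°; offset = 6.5·tan 17.89° = 2.099 m.
Layer 3: sin θ = p·2115 = 0.5854 → θ = 35.83°; offset = 6.9·tan 35.83° = 4.983 m.
Summing the layer offsets gives 9.200 m.

9 m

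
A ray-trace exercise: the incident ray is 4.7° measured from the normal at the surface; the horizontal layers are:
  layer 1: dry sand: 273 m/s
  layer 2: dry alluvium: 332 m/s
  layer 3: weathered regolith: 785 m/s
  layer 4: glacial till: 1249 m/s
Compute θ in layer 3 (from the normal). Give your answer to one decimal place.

13.6°

Ray parameter p = sin 4.7° / 273 = 3.0014e-04 s/m.
sin θ_3 = p·V_3 = 3.0014e-04 × 785 = 0.2356.
θ_3 = arcsin 0.2356 = 13.63°.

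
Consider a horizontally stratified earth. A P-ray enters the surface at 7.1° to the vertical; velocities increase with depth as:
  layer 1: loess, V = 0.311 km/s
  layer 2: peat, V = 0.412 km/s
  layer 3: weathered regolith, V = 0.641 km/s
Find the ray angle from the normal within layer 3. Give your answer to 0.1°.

Ray parameter p = sin 7.1° / 0.311 = 3.9743e-01 s/km.
sin θ_3 = p·V_3 = 3.9743e-01 × 0.641 = 0.2548.
θ_3 = 14.76° from the vertical.

14.8°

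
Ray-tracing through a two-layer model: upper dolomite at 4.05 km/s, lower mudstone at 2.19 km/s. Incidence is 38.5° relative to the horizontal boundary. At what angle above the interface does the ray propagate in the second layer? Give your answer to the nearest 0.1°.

65.0°

Angle from the normal: 90° − 38.5° = 51.5°.
sin θ₁/V₁ = sin θ₂/V₂ ⇒ sin θ₂ = 2.19·sin 51.5°/4.05 = 2.19·0.7826/4.05 = 0.4232.
θ₂ = sin⁻¹(0.4232) = 25.04° (from vertical).
From the interface: 90° − 25.04° = 64.96°.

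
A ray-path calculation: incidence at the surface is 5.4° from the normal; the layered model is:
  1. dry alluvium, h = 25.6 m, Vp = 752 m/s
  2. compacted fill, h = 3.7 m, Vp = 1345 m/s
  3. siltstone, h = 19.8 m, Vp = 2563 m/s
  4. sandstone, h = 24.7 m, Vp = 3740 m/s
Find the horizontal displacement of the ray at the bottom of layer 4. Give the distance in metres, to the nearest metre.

Apply Snell's law at each interface; in layer i the horizontal offset is hᵢ·tan θᵢ.
Layer 1: θ = 5.40°; offset = 25.6·tan 5.40° = 2.420 m.
Layer 2: sin θ = 1345·sin 5.4°/752 = 0.1683, θ = 9.69°; offset = 3.7·tan 9.69° = 0.632 m.
Layer 3: sin θ = 2563·sin 5.4°/752 = 0.3207, θ = 18.71°; offset = 19.8·tan 18.71° = 6.705 m.
Layer 4: sin θ = 3740·sin 5.4°/752 = 0.4680, θ = 27.91°; offset = 24.7·tan 27.91° = 13.082 m.
Total horizontal offset = 22.839 m.

23 m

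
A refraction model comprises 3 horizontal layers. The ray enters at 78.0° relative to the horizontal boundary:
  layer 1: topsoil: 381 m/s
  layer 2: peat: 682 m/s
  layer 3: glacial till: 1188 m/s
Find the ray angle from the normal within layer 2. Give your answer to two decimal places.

21.85°

From the normal: θ₁ = 90° − 78.0° = 12.0°.
Ray parameter p = sin 12.0° / 381 = 5.4570e-04 s/m.
sin θ_2 = p·V_2 = 5.4570e-04 × 682 = 0.3722.
θ_2 = arcsin 0.3722 = 21.85°.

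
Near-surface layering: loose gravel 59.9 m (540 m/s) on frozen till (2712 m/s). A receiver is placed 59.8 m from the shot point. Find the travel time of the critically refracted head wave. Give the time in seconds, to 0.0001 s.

0.2395 s

θ_c = arcsin(V₁/V₂) = arcsin(540/2712) = 11.49°, cos θ_c = 0.9800.
Intercept time tᵢ = 2h cos θ_c / V₁ = 2·59.9·0.9800/540 = 0.21741 s.
t = x/V₂ + tᵢ = 59.8/2712 + 0.21741 = 0.23946 s.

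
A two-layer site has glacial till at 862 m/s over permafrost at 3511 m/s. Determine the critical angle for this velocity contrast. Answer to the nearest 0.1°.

At critical incidence the refracted ray runs along the interface (θ₂ = 90°), so sin θ_c = V₁/V₂.
θ_c = arcsin(862/3511) = arcsin 0.2455 = 14.21°.

14.2°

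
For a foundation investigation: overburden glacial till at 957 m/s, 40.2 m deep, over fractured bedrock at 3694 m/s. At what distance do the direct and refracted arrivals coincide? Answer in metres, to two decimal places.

θ_c = arcsin(957/3694) = 15.01°, so cos θ_c = 0.9659 and tᵢ = 2h cos θ_c/V₁ = 0.0811 s.
At crossover x/V₁ = x/V₂ + tᵢ ⇒ x = tᵢ/(1/V₁ − 1/V₂) = 0.08114/(1.0449e-03 − 2.7071e-04) = 104.81 m.

104.81 m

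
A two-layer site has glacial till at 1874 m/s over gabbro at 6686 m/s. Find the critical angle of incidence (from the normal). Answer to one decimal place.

16.3°

At critical incidence the refracted ray runs along the interface (θ₂ = 90°), so sin θ_c = V₁/V₂.
θ_c = arcsin(1874/6686) = arcsin 0.2803 = 16.28°.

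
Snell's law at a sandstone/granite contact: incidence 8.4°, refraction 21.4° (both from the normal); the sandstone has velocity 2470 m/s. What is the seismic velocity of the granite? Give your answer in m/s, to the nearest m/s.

6169 m/s

Snell's law: sin 8.4°/V₁ = sin 21.4°/V₂.
V₂ = V₁·sin 21.4°/sin 8.4° = 2470 × 2.4977 = 6169.41 m/s.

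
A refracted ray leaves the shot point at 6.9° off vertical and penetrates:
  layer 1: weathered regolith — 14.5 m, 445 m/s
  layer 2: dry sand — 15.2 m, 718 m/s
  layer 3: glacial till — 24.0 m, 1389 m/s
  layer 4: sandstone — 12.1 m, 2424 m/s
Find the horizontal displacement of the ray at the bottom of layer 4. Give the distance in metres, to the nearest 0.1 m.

24.9 m

p = sin θ₁/V₁ = sin 6.9°/445 = 2.6997e-04 s/m is conserved through the stack.
Layer 1: θ = 6.90°; offset = 14.5·tan 6.90° = 1.755 m.
Layer 2: sin θ = p·718 = 0.1938 → θ = 11.18°; offset = 15.2·tan 11.18° = 3.003 m.
Layer 3: sin θ = p·1389 = 0.3750 → θ = 22.02°; offset = 24.0·tan 22.02° = 9.708 m.
Layer 4: sin θ = p·2424 = 0.6544 → θ = 40.87°; offset = 12.1·tan 40.87° = 10.472 m.
Summing the layer offsets gives 24.938 m.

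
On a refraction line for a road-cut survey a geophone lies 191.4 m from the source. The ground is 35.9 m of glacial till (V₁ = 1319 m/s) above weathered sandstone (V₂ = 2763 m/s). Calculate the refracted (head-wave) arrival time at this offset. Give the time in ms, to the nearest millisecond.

t = x/V₂ + 2h·√(V₂²−V₁²)/(V₁V₂).
√(V₂²−V₁²) = √(2763²−1319²) = 2427.8 m/s; delay term = 2·35.9·2427.8/(1319·2763) = 0.04783 s.
t = 191.4/2763 + 0.04783 = 0.11710 s.

117 ms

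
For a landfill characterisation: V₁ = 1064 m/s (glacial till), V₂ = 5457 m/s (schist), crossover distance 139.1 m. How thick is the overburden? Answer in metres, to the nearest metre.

57 m

x_cross = 2h·√((V₂+V₁)/(V₂−V₁)) → h = x_cross / (2·√((V₂+V₁)/(V₂−V₁))).
√((V₂+V₁)/(V₂−V₁)) = √((5457+1064)/(5457−1064)) = 1.2184.
h = 139.1 / (2·1.2184) = 57.08 m.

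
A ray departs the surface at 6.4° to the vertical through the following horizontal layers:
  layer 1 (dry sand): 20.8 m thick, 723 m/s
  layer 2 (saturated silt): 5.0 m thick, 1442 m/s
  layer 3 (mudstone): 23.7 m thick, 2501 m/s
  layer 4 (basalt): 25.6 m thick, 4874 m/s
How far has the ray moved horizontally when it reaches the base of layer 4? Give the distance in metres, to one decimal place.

Apply Snell's law at each interface; in layer i the horizontal offset is hᵢ·tan θᵢ.
Layer 1: θ = 6.40°; offset = 20.8·tan 6.40° = 2.333 m.
Layer 2: sin θ = 1442·sin 6.4°/723 = 0.2223, θ = 12.85°; offset = 5.0·tan 12.85° = 1.140 m.
Layer 3: sin θ = 2501·sin 6.4°/723 = 0.3856, θ = 22.68°; offset = 23.7·tan 22.68° = 9.904 m.
Layer 4: sin θ = 4874·sin 6.4°/723 = 0.7515, θ = 48.72°; offset = 25.6·tan 48.72° = 29.157 m.
Summing the layer offsets gives 42.534 m.

42.5 m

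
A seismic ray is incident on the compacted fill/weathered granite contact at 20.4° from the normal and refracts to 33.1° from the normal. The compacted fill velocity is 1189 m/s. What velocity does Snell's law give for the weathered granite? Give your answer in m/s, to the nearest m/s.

1863 m/s

sin 20.4° = 0.3486; sin 33.1° = 0.5461.
V₂ = V₁·(sin θ₂/sin θ₁) = 1189·(0.5461/0.3486) = 1862.79 m/s.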